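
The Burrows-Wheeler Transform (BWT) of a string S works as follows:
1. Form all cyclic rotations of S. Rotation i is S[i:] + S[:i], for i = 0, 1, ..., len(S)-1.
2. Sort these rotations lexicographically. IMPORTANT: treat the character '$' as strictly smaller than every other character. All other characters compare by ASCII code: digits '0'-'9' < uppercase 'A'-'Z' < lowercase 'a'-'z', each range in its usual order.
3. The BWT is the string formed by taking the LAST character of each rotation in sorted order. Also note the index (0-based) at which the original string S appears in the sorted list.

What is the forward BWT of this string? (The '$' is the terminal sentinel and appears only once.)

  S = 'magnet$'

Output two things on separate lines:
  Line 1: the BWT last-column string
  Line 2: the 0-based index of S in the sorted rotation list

All 7 rotations (rotation i = S[i:]+S[:i]):
  rot[0] = magnet$
  rot[1] = agnet$m
  rot[2] = gnet$ma
  rot[3] = net$mag
  rot[4] = et$magn
  rot[5] = t$magne
  rot[6] = $magnet
Sorted (with $ < everything):
  sorted[0] = $magnet  (last char: 't')
  sorted[1] = agnet$m  (last char: 'm')
  sorted[2] = et$magn  (last char: 'n')
  sorted[3] = gnet$ma  (last char: 'a')
  sorted[4] = magnet$  (last char: '$')
  sorted[5] = net$mag  (last char: 'g')
  sorted[6] = t$magne  (last char: 'e')
Last column: tmna$ge
Original string S is at sorted index 4

Answer: tmna$ge
4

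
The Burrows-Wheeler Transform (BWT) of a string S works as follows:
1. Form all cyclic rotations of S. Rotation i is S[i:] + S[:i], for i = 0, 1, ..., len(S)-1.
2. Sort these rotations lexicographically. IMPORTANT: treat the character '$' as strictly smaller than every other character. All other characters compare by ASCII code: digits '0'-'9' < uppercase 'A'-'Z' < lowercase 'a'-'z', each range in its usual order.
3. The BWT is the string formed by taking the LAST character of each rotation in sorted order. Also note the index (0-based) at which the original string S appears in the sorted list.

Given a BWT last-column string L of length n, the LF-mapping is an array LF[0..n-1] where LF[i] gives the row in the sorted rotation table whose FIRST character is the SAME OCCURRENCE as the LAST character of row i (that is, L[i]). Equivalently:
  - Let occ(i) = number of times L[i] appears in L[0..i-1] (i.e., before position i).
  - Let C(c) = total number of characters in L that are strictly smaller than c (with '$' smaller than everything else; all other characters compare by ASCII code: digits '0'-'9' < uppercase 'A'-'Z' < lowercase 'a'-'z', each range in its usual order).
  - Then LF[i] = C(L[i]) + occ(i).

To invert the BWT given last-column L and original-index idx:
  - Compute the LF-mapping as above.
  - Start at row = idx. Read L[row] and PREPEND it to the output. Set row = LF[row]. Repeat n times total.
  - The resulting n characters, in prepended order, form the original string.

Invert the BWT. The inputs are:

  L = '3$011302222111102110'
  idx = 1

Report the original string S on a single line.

LF mapping: 18 0 1 5 6 19 2 13 14 15 16 7 8 9 10 3 17 11 12 4
Walk LF starting at row 1, prepending L[row]:
  step 1: row=1, L[1]='$', prepend. Next row=LF[1]=0
  step 2: row=0, L[0]='3', prepend. Next row=LF[0]=18
  step 3: row=18, L[18]='1', prepend. Next row=LF[18]=12
  step 4: row=12, L[12]='1', prepend. Next row=LF[12]=8
  step 5: row=8, L[8]='2', prepend. Next row=LF[8]=14
  step 6: row=14, L[14]='1', prepend. Next row=LF[14]=10
  step 7: row=10, L[10]='2', prepend. Next row=LF[10]=16
  step 8: row=16, L[16]='2', prepend. Next row=LF[16]=17
  step 9: row=17, L[17]='1', prepend. Next row=LF[17]=11
  step 10: row=11, L[11]='1', prepend. Next row=LF[11]=7
  step 11: row=7, L[7]='2', prepend. Next row=LF[7]=13
  step 12: row=13, L[13]='1', prepend. Next row=LF[13]=9
  step 13: row=9, L[9]='2', prepend. Next row=LF[9]=15
  step 14: row=15, L[15]='0', prepend. Next row=LF[15]=3
  step 15: row=3, L[3]='1', prepend. Next row=LF[3]=5
  step 16: row=5, L[5]='3', prepend. Next row=LF[5]=19
  step 17: row=19, L[19]='0', prepend. Next row=LF[19]=4
  step 18: row=4, L[4]='1', prepend. Next row=LF[4]=6
  step 19: row=6, L[6]='0', prepend. Next row=LF[6]=2
  step 20: row=2, L[2]='0', prepend. Next row=LF[2]=1
Reversed output: 0010310212112212113$

Answer: 0010310212112212113$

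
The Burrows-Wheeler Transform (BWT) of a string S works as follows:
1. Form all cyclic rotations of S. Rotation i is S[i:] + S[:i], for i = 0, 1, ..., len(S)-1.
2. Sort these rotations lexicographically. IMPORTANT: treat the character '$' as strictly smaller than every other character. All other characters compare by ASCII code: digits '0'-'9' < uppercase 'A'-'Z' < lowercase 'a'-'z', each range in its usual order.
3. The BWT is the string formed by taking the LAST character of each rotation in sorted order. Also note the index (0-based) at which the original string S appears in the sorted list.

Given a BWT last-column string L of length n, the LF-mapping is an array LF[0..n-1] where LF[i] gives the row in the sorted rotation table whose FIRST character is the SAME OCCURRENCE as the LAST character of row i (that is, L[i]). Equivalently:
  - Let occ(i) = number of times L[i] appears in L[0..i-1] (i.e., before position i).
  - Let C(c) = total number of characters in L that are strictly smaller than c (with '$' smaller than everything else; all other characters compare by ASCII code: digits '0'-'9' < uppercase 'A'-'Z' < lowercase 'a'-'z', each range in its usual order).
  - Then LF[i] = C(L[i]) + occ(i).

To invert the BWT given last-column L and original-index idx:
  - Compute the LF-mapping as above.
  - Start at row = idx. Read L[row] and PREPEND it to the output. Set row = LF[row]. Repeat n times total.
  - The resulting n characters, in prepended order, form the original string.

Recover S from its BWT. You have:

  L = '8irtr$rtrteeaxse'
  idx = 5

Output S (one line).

Answer: extraterrestri8$

Derivation:
LF mapping: 1 6 7 12 8 0 9 13 10 14 3 4 2 15 11 5
Walk LF starting at row 5, prepending L[row]:
  step 1: row=5, L[5]='$', prepend. Next row=LF[5]=0
  step 2: row=0, L[0]='8', prepend. Next row=LF[0]=1
  step 3: row=1, L[1]='i', prepend. Next row=LF[1]=6
  step 4: row=6, L[6]='r', prepend. Next row=LF[6]=9
  step 5: row=9, L[9]='t', prepend. Next row=LF[9]=14
  step 6: row=14, L[14]='s', prepend. Next row=LF[14]=11
  step 7: row=11, L[11]='e', prepend. Next row=LF[11]=4
  step 8: row=4, L[4]='r', prepend. Next row=LF[4]=8
  step 9: row=8, L[8]='r', prepend. Next row=LF[8]=10
  step 10: row=10, L[10]='e', prepend. Next row=LF[10]=3
  step 11: row=3, L[3]='t', prepend. Next row=LF[3]=12
  step 12: row=12, L[12]='a', prepend. Next row=LF[12]=2
  step 13: row=2, L[2]='r', prepend. Next row=LF[2]=7
  step 14: row=7, L[7]='t', prepend. Next row=LF[7]=13
  step 15: row=13, L[13]='x', prepend. Next row=LF[13]=15
  step 16: row=15, L[15]='e', prepend. Next row=LF[15]=5
Reversed output: extraterrestri8$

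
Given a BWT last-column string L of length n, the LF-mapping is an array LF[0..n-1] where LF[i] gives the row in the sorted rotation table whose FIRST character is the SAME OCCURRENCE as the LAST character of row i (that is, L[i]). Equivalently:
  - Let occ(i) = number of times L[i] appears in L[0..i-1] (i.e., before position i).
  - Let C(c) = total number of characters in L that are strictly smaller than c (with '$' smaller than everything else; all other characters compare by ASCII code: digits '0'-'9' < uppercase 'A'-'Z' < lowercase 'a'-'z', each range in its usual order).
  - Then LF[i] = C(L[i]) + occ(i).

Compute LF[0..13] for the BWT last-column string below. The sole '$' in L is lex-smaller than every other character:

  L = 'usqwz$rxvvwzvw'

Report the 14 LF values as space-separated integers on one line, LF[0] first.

Answer: 4 3 1 8 12 0 2 11 5 6 9 13 7 10

Derivation:
Char counts: '$':1, 'q':1, 'r':1, 's':1, 'u':1, 'v':3, 'w':3, 'x':1, 'z':2
C (first-col start): C('$')=0, C('q')=1, C('r')=2, C('s')=3, C('u')=4, C('v')=5, C('w')=8, C('x')=11, C('z')=12
L[0]='u': occ=0, LF[0]=C('u')+0=4+0=4
L[1]='s': occ=0, LF[1]=C('s')+0=3+0=3
L[2]='q': occ=0, LF[2]=C('q')+0=1+0=1
L[3]='w': occ=0, LF[3]=C('w')+0=8+0=8
L[4]='z': occ=0, LF[4]=C('z')+0=12+0=12
L[5]='$': occ=0, LF[5]=C('$')+0=0+0=0
L[6]='r': occ=0, LF[6]=C('r')+0=2+0=2
L[7]='x': occ=0, LF[7]=C('x')+0=11+0=11
L[8]='v': occ=0, LF[8]=C('v')+0=5+0=5
L[9]='v': occ=1, LF[9]=C('v')+1=5+1=6
L[10]='w': occ=1, LF[10]=C('w')+1=8+1=9
L[11]='z': occ=1, LF[11]=C('z')+1=12+1=13
L[12]='v': occ=2, LF[12]=C('v')+2=5+2=7
L[13]='w': occ=2, LF[13]=C('w')+2=8+2=10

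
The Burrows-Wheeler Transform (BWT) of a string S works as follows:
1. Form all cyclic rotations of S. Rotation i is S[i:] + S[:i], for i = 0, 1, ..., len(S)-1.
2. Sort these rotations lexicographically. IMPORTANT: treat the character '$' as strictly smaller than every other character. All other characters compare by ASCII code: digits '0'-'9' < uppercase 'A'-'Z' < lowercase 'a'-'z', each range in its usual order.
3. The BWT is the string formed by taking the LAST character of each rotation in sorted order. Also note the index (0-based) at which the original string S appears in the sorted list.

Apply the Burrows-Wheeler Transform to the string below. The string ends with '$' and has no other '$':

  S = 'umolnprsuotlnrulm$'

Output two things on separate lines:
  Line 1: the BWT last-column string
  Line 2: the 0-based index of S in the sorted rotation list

Answer: muotlullmunpnror$s
16

Derivation:
All 18 rotations (rotation i = S[i:]+S[:i]):
  rot[0] = umolnprsuotlnrulm$
  rot[1] = molnprsuotlnrulm$u
  rot[2] = olnprsuotlnrulm$um
  rot[3] = lnprsuotlnrulm$umo
  rot[4] = nprsuotlnrulm$umol
  rot[5] = prsuotlnrulm$umoln
  rot[6] = rsuotlnrulm$umolnp
  rot[7] = suotlnrulm$umolnpr
  rot[8] = uotlnrulm$umolnprs
  rot[9] = otlnrulm$umolnprsu
  rot[10] = tlnrulm$umolnprsuo
  rot[11] = lnrulm$umolnprsuot
  rot[12] = nrulm$umolnprsuotl
  rot[13] = rulm$umolnprsuotln
  rot[14] = ulm$umolnprsuotlnr
  rot[15] = lm$umolnprsuotlnru
  rot[16] = m$umolnprsuotlnrul
  rot[17] = $umolnprsuotlnrulm
Sorted (with $ < everything):
  sorted[0] = $umolnprsuotlnrulm  (last char: 'm')
  sorted[1] = lm$umolnprsuotlnru  (last char: 'u')
  sorted[2] = lnprsuotlnrulm$umo  (last char: 'o')
  sorted[3] = lnrulm$umolnprsuot  (last char: 't')
  sorted[4] = m$umolnprsuotlnrul  (last char: 'l')
  sorted[5] = molnprsuotlnrulm$u  (last char: 'u')
  sorted[6] = nprsuotlnrulm$umol  (last char: 'l')
  sorted[7] = nrulm$umolnprsuotl  (last char: 'l')
  sorted[8] = olnprsuotlnrulm$um  (last char: 'm')
  sorted[9] = otlnrulm$umolnprsu  (last char: 'u')
  sorted[10] = prsuotlnrulm$umoln  (last char: 'n')
  sorted[11] = rsuotlnrulm$umolnp  (last char: 'p')
  sorted[12] = rulm$umolnprsuotln  (last char: 'n')
  sorted[13] = suotlnrulm$umolnpr  (last char: 'r')
  sorted[14] = tlnrulm$umolnprsuo  (last char: 'o')
  sorted[15] = ulm$umolnprsuotlnr  (last char: 'r')
  sorted[16] = umolnprsuotlnrulm$  (last char: '$')
  sorted[17] = uotlnrulm$umolnprs  (last char: 's')
Last column: muotlullmunpnror$s
Original string S is at sorted index 16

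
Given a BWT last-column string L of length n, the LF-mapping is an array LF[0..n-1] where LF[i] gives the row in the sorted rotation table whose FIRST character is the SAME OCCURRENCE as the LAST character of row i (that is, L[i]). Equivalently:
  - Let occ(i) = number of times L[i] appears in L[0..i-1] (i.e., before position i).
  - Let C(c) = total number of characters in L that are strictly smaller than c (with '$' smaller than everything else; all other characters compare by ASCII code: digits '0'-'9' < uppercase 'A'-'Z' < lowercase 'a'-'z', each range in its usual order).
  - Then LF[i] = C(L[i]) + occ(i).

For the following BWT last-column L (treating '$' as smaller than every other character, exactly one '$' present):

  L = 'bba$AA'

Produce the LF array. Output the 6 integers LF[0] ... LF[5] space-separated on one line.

Char counts: '$':1, 'A':2, 'a':1, 'b':2
C (first-col start): C('$')=0, C('A')=1, C('a')=3, C('b')=4
L[0]='b': occ=0, LF[0]=C('b')+0=4+0=4
L[1]='b': occ=1, LF[1]=C('b')+1=4+1=5
L[2]='a': occ=0, LF[2]=C('a')+0=3+0=3
L[3]='$': occ=0, LF[3]=C('$')+0=0+0=0
L[4]='A': occ=0, LF[4]=C('A')+0=1+0=1
L[5]='A': occ=1, LF[5]=C('A')+1=1+1=2

Answer: 4 5 3 0 1 2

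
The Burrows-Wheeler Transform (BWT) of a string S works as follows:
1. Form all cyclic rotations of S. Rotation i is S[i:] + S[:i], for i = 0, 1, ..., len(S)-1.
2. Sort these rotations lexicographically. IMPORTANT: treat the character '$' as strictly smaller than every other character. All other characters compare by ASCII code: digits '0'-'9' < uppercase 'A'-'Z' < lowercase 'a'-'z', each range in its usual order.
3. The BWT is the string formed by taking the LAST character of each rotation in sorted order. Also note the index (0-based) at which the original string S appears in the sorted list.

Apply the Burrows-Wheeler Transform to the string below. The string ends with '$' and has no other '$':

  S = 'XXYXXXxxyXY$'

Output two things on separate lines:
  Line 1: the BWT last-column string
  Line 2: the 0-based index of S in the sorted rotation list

Answer: YY$XyXXXXXxx
2

Derivation:
All 12 rotations (rotation i = S[i:]+S[:i]):
  rot[0] = XXYXXXxxyXY$
  rot[1] = XYXXXxxyXY$X
  rot[2] = YXXXxxyXY$XX
  rot[3] = XXXxxyXY$XXY
  rot[4] = XXxxyXY$XXYX
  rot[5] = XxxyXY$XXYXX
  rot[6] = xxyXY$XXYXXX
  rot[7] = xyXY$XXYXXXx
  rot[8] = yXY$XXYXXXxx
  rot[9] = XY$XXYXXXxxy
  rot[10] = Y$XXYXXXxxyX
  rot[11] = $XXYXXXxxyXY
Sorted (with $ < everything):
  sorted[0] = $XXYXXXxxyXY  (last char: 'Y')
  sorted[1] = XXXxxyXY$XXY  (last char: 'Y')
  sorted[2] = XXYXXXxxyXY$  (last char: '$')
  sorted[3] = XXxxyXY$XXYX  (last char: 'X')
  sorted[4] = XY$XXYXXXxxy  (last char: 'y')
  sorted[5] = XYXXXxxyXY$X  (last char: 'X')
  sorted[6] = XxxyXY$XXYXX  (last char: 'X')
  sorted[7] = Y$XXYXXXxxyX  (last char: 'X')
  sorted[8] = YXXXxxyXY$XX  (last char: 'X')
  sorted[9] = xxyXY$XXYXXX  (last char: 'X')
  sorted[10] = xyXY$XXYXXXx  (last char: 'x')
  sorted[11] = yXY$XXYXXXxx  (last char: 'x')
Last column: YY$XyXXXXXxx
Original string S is at sorted index 2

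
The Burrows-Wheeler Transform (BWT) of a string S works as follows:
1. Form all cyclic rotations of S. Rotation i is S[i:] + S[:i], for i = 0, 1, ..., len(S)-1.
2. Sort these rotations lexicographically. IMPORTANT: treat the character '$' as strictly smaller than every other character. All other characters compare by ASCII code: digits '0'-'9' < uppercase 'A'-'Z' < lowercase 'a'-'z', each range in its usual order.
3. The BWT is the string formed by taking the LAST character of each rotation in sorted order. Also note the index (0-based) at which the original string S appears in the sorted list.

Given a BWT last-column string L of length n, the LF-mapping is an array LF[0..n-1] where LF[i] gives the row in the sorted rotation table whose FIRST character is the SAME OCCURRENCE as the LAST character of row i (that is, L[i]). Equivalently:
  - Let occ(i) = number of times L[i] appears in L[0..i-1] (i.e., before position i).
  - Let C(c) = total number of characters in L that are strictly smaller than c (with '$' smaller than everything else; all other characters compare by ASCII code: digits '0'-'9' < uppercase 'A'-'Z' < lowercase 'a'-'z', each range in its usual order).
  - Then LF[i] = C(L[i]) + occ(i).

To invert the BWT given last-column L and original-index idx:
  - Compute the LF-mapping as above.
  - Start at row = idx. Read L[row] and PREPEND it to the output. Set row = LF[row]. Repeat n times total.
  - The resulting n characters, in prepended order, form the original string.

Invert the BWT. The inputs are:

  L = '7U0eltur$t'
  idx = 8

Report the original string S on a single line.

LF mapping: 2 3 1 4 5 7 9 6 0 8
Walk LF starting at row 8, prepending L[row]:
  step 1: row=8, L[8]='$', prepend. Next row=LF[8]=0
  step 2: row=0, L[0]='7', prepend. Next row=LF[0]=2
  step 3: row=2, L[2]='0', prepend. Next row=LF[2]=1
  step 4: row=1, L[1]='U', prepend. Next row=LF[1]=3
  step 5: row=3, L[3]='e', prepend. Next row=LF[3]=4
  step 6: row=4, L[4]='l', prepend. Next row=LF[4]=5
  step 7: row=5, L[5]='t', prepend. Next row=LF[5]=7
  step 8: row=7, L[7]='r', prepend. Next row=LF[7]=6
  step 9: row=6, L[6]='u', prepend. Next row=LF[6]=9
  step 10: row=9, L[9]='t', prepend. Next row=LF[9]=8
Reversed output: turtleU07$

Answer: turtleU07$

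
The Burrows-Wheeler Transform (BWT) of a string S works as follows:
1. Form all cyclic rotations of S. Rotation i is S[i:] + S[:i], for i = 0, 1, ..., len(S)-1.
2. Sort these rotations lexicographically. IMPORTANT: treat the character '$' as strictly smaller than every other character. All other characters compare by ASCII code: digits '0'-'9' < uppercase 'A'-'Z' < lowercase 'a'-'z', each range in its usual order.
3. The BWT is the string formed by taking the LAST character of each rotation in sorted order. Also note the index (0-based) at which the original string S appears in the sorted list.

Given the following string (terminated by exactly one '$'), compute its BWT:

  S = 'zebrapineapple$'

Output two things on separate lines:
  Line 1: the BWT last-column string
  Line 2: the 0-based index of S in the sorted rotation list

Answer: ereelnzppiapab$
14

Derivation:
All 15 rotations (rotation i = S[i:]+S[:i]):
  rot[0] = zebrapineapple$
  rot[1] = ebrapineapple$z
  rot[2] = brapineapple$ze
  rot[3] = rapineapple$zeb
  rot[4] = apineapple$zebr
  rot[5] = pineapple$zebra
  rot[6] = ineapple$zebrap
  rot[7] = neapple$zebrapi
  rot[8] = eapple$zebrapin
  rot[9] = apple$zebrapine
  rot[10] = pple$zebrapinea
  rot[11] = ple$zebrapineap
  rot[12] = le$zebrapineapp
  rot[13] = e$zebrapineappl
  rot[14] = $zebrapineapple
Sorted (with $ < everything):
  sorted[0] = $zebrapineapple  (last char: 'e')
  sorted[1] = apineapple$zebr  (last char: 'r')
  sorted[2] = apple$zebrapine  (last char: 'e')
  sorted[3] = brapineapple$ze  (last char: 'e')
  sorted[4] = e$zebrapineappl  (last char: 'l')
  sorted[5] = eapple$zebrapin  (last char: 'n')
  sorted[6] = ebrapineapple$z  (last char: 'z')
  sorted[7] = ineapple$zebrap  (last char: 'p')
  sorted[8] = le$zebrapineapp  (last char: 'p')
  sorted[9] = neapple$zebrapi  (last char: 'i')
  sorted[10] = pineapple$zebra  (last char: 'a')
  sorted[11] = ple$zebrapineap  (last char: 'p')
  sorted[12] = pple$zebrapinea  (last char: 'a')
  sorted[13] = rapineapple$zeb  (last char: 'b')
  sorted[14] = zebrapineapple$  (last char: '$')
Last column: ereelnzppiapab$
Original string S is at sorted index 14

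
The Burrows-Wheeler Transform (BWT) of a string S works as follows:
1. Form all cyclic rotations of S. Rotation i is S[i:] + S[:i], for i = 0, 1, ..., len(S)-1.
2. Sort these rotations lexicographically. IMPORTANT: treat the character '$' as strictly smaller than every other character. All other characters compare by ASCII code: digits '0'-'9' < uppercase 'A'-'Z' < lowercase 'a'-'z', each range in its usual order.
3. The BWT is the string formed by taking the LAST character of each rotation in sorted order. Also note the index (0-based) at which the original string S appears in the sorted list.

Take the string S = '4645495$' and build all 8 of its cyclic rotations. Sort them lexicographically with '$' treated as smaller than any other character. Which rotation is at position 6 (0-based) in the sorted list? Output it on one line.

All 8 rotations (rotation i = S[i:]+S[:i]):
  rot[0] = 4645495$
  rot[1] = 645495$4
  rot[2] = 45495$46
  rot[3] = 5495$464
  rot[4] = 495$4645
  rot[5] = 95$46454
  rot[6] = 5$464549
  rot[7] = $4645495
Sorted (with $ < everything):
  sorted[0] = $4645495
  sorted[1] = 45495$46
  sorted[2] = 4645495$
  sorted[3] = 495$4645
  sorted[4] = 5$464549
  sorted[5] = 5495$464
  sorted[6] = 645495$4
  sorted[7] = 95$46454
sorted[6] = 645495$4

Answer: 645495$4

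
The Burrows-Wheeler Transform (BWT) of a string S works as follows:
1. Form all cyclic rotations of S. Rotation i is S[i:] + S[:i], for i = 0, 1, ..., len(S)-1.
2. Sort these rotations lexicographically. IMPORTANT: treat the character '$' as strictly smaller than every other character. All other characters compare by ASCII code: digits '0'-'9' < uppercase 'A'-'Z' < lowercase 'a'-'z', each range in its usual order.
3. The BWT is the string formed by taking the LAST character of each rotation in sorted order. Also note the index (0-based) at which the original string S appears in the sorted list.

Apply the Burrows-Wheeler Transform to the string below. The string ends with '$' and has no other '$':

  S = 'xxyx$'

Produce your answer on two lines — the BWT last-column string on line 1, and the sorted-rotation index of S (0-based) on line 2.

Answer: xy$xx
2

Derivation:
All 5 rotations (rotation i = S[i:]+S[:i]):
  rot[0] = xxyx$
  rot[1] = xyx$x
  rot[2] = yx$xx
  rot[3] = x$xxy
  rot[4] = $xxyx
Sorted (with $ < everything):
  sorted[0] = $xxyx  (last char: 'x')
  sorted[1] = x$xxy  (last char: 'y')
  sorted[2] = xxyx$  (last char: '$')
  sorted[3] = xyx$x  (last char: 'x')
  sorted[4] = yx$xx  (last char: 'x')
Last column: xy$xx
Original string S is at sorted index 2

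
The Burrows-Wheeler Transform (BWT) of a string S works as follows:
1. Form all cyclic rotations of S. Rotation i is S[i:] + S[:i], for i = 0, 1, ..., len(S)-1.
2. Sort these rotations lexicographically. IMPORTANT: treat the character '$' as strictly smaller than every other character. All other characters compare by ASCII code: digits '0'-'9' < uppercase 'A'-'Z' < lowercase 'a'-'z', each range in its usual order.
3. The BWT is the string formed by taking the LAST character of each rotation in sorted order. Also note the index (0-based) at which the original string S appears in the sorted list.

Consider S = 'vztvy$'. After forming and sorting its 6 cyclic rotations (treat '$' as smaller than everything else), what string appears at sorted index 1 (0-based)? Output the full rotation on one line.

Answer: tvy$vz

Derivation:
All 6 rotations (rotation i = S[i:]+S[:i]):
  rot[0] = vztvy$
  rot[1] = ztvy$v
  rot[2] = tvy$vz
  rot[3] = vy$vzt
  rot[4] = y$vztv
  rot[5] = $vztvy
Sorted (with $ < everything):
  sorted[0] = $vztvy
  sorted[1] = tvy$vz
  sorted[2] = vy$vzt
  sorted[3] = vztvy$
  sorted[4] = y$vztv
  sorted[5] = ztvy$v
sorted[1] = tvy$vz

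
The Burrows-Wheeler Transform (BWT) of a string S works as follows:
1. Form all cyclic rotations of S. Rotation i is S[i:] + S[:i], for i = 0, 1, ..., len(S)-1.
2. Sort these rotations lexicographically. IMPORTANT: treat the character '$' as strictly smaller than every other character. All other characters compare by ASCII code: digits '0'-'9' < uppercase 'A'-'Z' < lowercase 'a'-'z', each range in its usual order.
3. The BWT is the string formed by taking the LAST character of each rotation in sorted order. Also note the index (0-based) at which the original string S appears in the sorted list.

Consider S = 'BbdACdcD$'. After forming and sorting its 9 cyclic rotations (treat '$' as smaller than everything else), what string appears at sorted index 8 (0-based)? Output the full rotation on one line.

Answer: dcD$BbdAC

Derivation:
All 9 rotations (rotation i = S[i:]+S[:i]):
  rot[0] = BbdACdcD$
  rot[1] = bdACdcD$B
  rot[2] = dACdcD$Bb
  rot[3] = ACdcD$Bbd
  rot[4] = CdcD$BbdA
  rot[5] = dcD$BbdAC
  rot[6] = cD$BbdACd
  rot[7] = D$BbdACdc
  rot[8] = $BbdACdcD
Sorted (with $ < everything):
  sorted[0] = $BbdACdcD
  sorted[1] = ACdcD$Bbd
  sorted[2] = BbdACdcD$
  sorted[3] = CdcD$BbdA
  sorted[4] = D$BbdACdc
  sorted[5] = bdACdcD$B
  sorted[6] = cD$BbdACd
  sorted[7] = dACdcD$Bb
  sorted[8] = dcD$BbdAC
sorted[8] = dcD$BbdAC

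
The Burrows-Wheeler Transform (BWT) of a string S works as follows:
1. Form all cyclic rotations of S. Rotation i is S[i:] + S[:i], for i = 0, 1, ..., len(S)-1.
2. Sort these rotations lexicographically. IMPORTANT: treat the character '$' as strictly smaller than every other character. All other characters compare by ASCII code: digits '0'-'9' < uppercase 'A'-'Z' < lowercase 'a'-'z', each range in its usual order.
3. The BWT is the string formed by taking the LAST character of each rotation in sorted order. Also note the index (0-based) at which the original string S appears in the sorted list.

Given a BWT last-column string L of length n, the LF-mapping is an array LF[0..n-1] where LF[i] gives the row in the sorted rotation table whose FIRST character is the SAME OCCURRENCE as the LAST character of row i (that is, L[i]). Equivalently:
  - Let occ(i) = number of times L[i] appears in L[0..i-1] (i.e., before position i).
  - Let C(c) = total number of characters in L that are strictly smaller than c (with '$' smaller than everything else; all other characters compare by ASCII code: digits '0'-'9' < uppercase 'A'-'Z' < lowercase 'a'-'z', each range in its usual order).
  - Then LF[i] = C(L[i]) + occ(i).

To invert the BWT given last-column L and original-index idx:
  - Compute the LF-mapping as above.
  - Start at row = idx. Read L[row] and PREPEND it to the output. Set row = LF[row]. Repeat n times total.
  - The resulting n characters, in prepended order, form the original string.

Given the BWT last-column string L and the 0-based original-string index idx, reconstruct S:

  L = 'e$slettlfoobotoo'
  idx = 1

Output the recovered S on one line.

LF mapping: 2 0 12 5 3 13 14 6 4 7 8 1 9 15 10 11
Walk LF starting at row 1, prepending L[row]:
  step 1: row=1, L[1]='$', prepend. Next row=LF[1]=0
  step 2: row=0, L[0]='e', prepend. Next row=LF[0]=2
  step 3: row=2, L[2]='s', prepend. Next row=LF[2]=12
  step 4: row=12, L[12]='o', prepend. Next row=LF[12]=9
  step 5: row=9, L[9]='o', prepend. Next row=LF[9]=7
  step 6: row=7, L[7]='l', prepend. Next row=LF[7]=6
  step 7: row=6, L[6]='t', prepend. Next row=LF[6]=14
  step 8: row=14, L[14]='o', prepend. Next row=LF[14]=10
  step 9: row=10, L[10]='o', prepend. Next row=LF[10]=8
  step 10: row=8, L[8]='f', prepend. Next row=LF[8]=4
  step 11: row=4, L[4]='e', prepend. Next row=LF[4]=3
  step 12: row=3, L[3]='l', prepend. Next row=LF[3]=5
  step 13: row=5, L[5]='t', prepend. Next row=LF[5]=13
  step 14: row=13, L[13]='t', prepend. Next row=LF[13]=15
  step 15: row=15, L[15]='o', prepend. Next row=LF[15]=11
  step 16: row=11, L[11]='b', prepend. Next row=LF[11]=1
Reversed output: bottlefootloose$

Answer: bottlefootloose$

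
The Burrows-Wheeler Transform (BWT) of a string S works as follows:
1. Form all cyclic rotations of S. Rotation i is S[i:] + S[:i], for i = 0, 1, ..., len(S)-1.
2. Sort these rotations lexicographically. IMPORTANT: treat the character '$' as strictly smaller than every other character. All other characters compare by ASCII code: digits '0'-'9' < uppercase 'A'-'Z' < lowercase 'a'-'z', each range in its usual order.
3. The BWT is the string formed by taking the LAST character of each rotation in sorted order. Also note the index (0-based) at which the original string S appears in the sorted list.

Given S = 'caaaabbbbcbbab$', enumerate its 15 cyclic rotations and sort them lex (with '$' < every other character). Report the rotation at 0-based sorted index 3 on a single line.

All 15 rotations (rotation i = S[i:]+S[:i]):
  rot[0] = caaaabbbbcbbab$
  rot[1] = aaaabbbbcbbab$c
  rot[2] = aaabbbbcbbab$ca
  rot[3] = aabbbbcbbab$caa
  rot[4] = abbbbcbbab$caaa
  rot[5] = bbbbcbbab$caaaa
  rot[6] = bbbcbbab$caaaab
  rot[7] = bbcbbab$caaaabb
  rot[8] = bcbbab$caaaabbb
  rot[9] = cbbab$caaaabbbb
  rot[10] = bbab$caaaabbbbc
  rot[11] = bab$caaaabbbbcb
  rot[12] = ab$caaaabbbbcbb
  rot[13] = b$caaaabbbbcbba
  rot[14] = $caaaabbbbcbbab
Sorted (with $ < everything):
  sorted[0] = $caaaabbbbcbbab
  sorted[1] = aaaabbbbcbbab$c
  sorted[2] = aaabbbbcbbab$ca
  sorted[3] = aabbbbcbbab$caa
  sorted[4] = ab$caaaabbbbcbb
  sorted[5] = abbbbcbbab$caaa
  sorted[6] = b$caaaabbbbcbba
  sorted[7] = bab$caaaabbbbcb
  sorted[8] = bbab$caaaabbbbc
  sorted[9] = bbbbcbbab$caaaa
  sorted[10] = bbbcbbab$caaaab
  sorted[11] = bbcbbab$caaaabb
  sorted[12] = bcbbab$caaaabbb
  sorted[13] = caaaabbbbcbbab$
  sorted[14] = cbbab$caaaabbbb
sorted[3] = aabbbbcbbab$caa

Answer: aabbbbcbbab$caa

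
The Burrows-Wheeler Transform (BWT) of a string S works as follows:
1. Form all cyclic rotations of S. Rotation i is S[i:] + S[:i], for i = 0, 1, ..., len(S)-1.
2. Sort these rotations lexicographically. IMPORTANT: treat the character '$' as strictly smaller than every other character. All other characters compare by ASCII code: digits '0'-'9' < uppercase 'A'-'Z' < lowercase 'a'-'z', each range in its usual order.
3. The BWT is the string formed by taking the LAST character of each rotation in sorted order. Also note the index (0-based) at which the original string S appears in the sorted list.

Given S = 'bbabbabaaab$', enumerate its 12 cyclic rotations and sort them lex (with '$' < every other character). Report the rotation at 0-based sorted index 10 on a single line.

Answer: bbabaaab$bba

Derivation:
All 12 rotations (rotation i = S[i:]+S[:i]):
  rot[0] = bbabbabaaab$
  rot[1] = babbabaaab$b
  rot[2] = abbabaaab$bb
  rot[3] = bbabaaab$bba
  rot[4] = babaaab$bbab
  rot[5] = abaaab$bbabb
  rot[6] = baaab$bbabba
  rot[7] = aaab$bbabbab
  rot[8] = aab$bbabbaba
  rot[9] = ab$bbabbabaa
  rot[10] = b$bbabbabaaa
  rot[11] = $bbabbabaaab
Sorted (with $ < everything):
  sorted[0] = $bbabbabaaab
  sorted[1] = aaab$bbabbab
  sorted[2] = aab$bbabbaba
  sorted[3] = ab$bbabbabaa
  sorted[4] = abaaab$bbabb
  sorted[5] = abbabaaab$bb
  sorted[6] = b$bbabbabaaa
  sorted[7] = baaab$bbabba
  sorted[8] = babaaab$bbab
  sorted[9] = babbabaaab$b
  sorted[10] = bbabaaab$bba
  sorted[11] = bbabbabaaab$
sorted[10] = bbabaaab$bba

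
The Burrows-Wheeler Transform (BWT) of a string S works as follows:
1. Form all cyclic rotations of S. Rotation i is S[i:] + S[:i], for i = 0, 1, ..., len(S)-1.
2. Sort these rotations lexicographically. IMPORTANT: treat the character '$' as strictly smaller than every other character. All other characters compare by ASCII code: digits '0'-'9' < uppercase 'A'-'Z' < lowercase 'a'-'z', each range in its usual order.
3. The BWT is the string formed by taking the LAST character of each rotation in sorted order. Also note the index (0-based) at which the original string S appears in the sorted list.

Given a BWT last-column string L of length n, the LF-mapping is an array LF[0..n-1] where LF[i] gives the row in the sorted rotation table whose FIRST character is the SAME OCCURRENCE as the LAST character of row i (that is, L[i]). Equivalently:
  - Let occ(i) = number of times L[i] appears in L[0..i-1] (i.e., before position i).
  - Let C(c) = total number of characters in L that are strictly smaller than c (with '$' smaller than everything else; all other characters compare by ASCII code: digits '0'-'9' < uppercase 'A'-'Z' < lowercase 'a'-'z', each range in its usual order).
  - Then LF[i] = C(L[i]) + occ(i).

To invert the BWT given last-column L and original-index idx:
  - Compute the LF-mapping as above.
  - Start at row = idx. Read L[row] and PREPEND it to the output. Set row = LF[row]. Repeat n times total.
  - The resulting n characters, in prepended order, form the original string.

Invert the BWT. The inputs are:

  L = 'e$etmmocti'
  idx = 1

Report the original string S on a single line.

Answer: committee$

Derivation:
LF mapping: 2 0 3 8 5 6 7 1 9 4
Walk LF starting at row 1, prepending L[row]:
  step 1: row=1, L[1]='$', prepend. Next row=LF[1]=0
  step 2: row=0, L[0]='e', prepend. Next row=LF[0]=2
  step 3: row=2, L[2]='e', prepend. Next row=LF[2]=3
  step 4: row=3, L[3]='t', prepend. Next row=LF[3]=8
  step 5: row=8, L[8]='t', prepend. Next row=LF[8]=9
  step 6: row=9, L[9]='i', prepend. Next row=LF[9]=4
  step 7: row=4, L[4]='m', prepend. Next row=LF[4]=5
  step 8: row=5, L[5]='m', prepend. Next row=LF[5]=6
  step 9: row=6, L[6]='o', prepend. Next row=LF[6]=7
  step 10: row=7, L[7]='c', prepend. Next row=LF[7]=1
Reversed output: committee$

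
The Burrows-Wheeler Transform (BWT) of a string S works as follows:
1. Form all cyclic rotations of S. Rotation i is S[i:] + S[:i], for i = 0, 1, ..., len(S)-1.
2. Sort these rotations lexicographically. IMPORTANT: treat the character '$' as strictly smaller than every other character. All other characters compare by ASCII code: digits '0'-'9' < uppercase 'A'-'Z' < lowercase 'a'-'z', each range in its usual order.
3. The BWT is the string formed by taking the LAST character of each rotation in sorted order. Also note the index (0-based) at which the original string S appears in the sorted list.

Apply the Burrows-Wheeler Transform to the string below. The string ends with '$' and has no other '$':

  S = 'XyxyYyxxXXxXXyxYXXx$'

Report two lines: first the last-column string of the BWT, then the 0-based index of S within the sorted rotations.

All 20 rotations (rotation i = S[i:]+S[:i]):
  rot[0] = XyxyYyxxXXxXXyxYXXx$
  rot[1] = yxyYyxxXXxXXyxYXXx$X
  rot[2] = xyYyxxXXxXXyxYXXx$Xy
  rot[3] = yYyxxXXxXXyxYXXx$Xyx
  rot[4] = YyxxXXxXXyxYXXx$Xyxy
  rot[5] = yxxXXxXXyxYXXx$XyxyY
  rot[6] = xxXXxXXyxYXXx$XyxyYy
  rot[7] = xXXxXXyxYXXx$XyxyYyx
  rot[8] = XXxXXyxYXXx$XyxyYyxx
  rot[9] = XxXXyxYXXx$XyxyYyxxX
  rot[10] = xXXyxYXXx$XyxyYyxxXX
  rot[11] = XXyxYXXx$XyxyYyxxXXx
  rot[12] = XyxYXXx$XyxyYyxxXXxX
  rot[13] = yxYXXx$XyxyYyxxXXxXX
  rot[14] = xYXXx$XyxyYyxxXXxXXy
  rot[15] = YXXx$XyxyYyxxXXxXXyx
  rot[16] = XXx$XyxyYyxxXXxXXyxY
  rot[17] = Xx$XyxyYyxxXXxXXyxYX
  rot[18] = x$XyxyYyxxXXxXXyxYXX
  rot[19] = $XyxyYyxxXXxXXyxYXXx
Sorted (with $ < everything):
  sorted[0] = $XyxyYyxxXXxXXyxYXXx  (last char: 'x')
  sorted[1] = XXx$XyxyYyxxXXxXXyxY  (last char: 'Y')
  sorted[2] = XXxXXyxYXXx$XyxyYyxx  (last char: 'x')
  sorted[3] = XXyxYXXx$XyxyYyxxXXx  (last char: 'x')
  sorted[4] = Xx$XyxyYyxxXXxXXyxYX  (last char: 'X')
  sorted[5] = XxXXyxYXXx$XyxyYyxxX  (last char: 'X')
  sorted[6] = XyxYXXx$XyxyYyxxXXxX  (last char: 'X')
  sorted[7] = XyxyYyxxXXxXXyxYXXx$  (last char: '$')
  sorted[8] = YXXx$XyxyYyxxXXxXXyx  (last char: 'x')
  sorted[9] = YyxxXXxXXyxYXXx$Xyxy  (last char: 'y')
  sorted[10] = x$XyxyYyxxXXxXXyxYXX  (last char: 'X')
  sorted[11] = xXXxXXyxYXXx$XyxyYyx  (last char: 'x')
  sorted[12] = xXXyxYXXx$XyxyYyxxXX  (last char: 'X')
  sorted[13] = xYXXx$XyxyYyxxXXxXXy  (last char: 'y')
  sorted[14] = xxXXxXXyxYXXx$XyxyYy  (last char: 'y')
  sorted[15] = xyYyxxXXxXXyxYXXx$Xy  (last char: 'y')
  sorted[16] = yYyxxXXxXXyxYXXx$Xyx  (last char: 'x')
  sorted[17] = yxYXXx$XyxyYyxxXXxXX  (last char: 'X')
  sorted[18] = yxxXXxXXyxYXXx$XyxyY  (last char: 'Y')
  sorted[19] = yxyYyxxXXxXXyxYXXx$X  (last char: 'X')
Last column: xYxxXXX$xyXxXyyyxXYX
Original string S is at sorted index 7

Answer: xYxxXXX$xyXxXyyyxXYX
7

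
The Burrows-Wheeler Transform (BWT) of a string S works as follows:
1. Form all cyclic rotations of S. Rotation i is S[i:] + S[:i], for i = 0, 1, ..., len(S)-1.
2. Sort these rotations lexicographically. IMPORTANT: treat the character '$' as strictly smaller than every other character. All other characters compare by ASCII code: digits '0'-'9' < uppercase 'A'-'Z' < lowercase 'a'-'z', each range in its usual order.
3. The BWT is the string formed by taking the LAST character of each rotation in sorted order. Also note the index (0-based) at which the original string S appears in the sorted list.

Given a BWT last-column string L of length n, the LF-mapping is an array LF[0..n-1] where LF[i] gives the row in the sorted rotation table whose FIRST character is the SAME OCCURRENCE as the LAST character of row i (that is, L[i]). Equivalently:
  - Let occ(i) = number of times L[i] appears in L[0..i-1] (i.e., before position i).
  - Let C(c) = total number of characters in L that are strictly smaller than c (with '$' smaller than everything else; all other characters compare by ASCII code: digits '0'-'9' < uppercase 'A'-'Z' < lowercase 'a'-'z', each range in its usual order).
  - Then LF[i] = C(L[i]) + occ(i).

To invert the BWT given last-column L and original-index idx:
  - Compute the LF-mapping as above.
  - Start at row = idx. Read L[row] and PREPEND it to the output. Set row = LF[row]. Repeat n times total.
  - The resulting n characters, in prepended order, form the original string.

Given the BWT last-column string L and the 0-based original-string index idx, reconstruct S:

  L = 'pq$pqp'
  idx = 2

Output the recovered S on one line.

Answer: ppqqp$

Derivation:
LF mapping: 1 4 0 2 5 3
Walk LF starting at row 2, prepending L[row]:
  step 1: row=2, L[2]='$', prepend. Next row=LF[2]=0
  step 2: row=0, L[0]='p', prepend. Next row=LF[0]=1
  step 3: row=1, L[1]='q', prepend. Next row=LF[1]=4
  step 4: row=4, L[4]='q', prepend. Next row=LF[4]=5
  step 5: row=5, L[5]='p', prepend. Next row=LF[5]=3
  step 6: row=3, L[3]='p', prepend. Next row=LF[3]=2
Reversed output: ppqqp$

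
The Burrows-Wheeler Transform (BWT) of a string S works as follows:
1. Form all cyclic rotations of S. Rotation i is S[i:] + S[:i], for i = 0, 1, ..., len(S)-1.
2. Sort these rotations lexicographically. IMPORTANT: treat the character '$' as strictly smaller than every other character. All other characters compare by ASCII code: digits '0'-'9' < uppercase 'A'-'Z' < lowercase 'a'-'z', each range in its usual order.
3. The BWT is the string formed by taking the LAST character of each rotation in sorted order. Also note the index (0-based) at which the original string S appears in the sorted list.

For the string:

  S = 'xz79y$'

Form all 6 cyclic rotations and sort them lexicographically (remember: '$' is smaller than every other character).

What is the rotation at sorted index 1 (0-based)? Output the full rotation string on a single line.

All 6 rotations (rotation i = S[i:]+S[:i]):
  rot[0] = xz79y$
  rot[1] = z79y$x
  rot[2] = 79y$xz
  rot[3] = 9y$xz7
  rot[4] = y$xz79
  rot[5] = $xz79y
Sorted (with $ < everything):
  sorted[0] = $xz79y
  sorted[1] = 79y$xz
  sorted[2] = 9y$xz7
  sorted[3] = xz79y$
  sorted[4] = y$xz79
  sorted[5] = z79y$x
sorted[1] = 79y$xz

Answer: 79y$xz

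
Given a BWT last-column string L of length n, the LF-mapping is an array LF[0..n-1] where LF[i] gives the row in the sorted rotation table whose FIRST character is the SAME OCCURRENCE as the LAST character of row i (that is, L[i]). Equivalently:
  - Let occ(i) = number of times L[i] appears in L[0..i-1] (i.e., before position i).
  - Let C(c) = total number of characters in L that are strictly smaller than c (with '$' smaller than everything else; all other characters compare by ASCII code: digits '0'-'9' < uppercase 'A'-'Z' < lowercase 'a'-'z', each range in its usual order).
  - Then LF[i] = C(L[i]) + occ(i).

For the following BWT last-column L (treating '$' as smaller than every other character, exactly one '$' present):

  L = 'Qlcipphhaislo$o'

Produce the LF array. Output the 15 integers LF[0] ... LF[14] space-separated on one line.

Char counts: '$':1, 'Q':1, 'a':1, 'c':1, 'h':2, 'i':2, 'l':2, 'o':2, 'p':2, 's':1
C (first-col start): C('$')=0, C('Q')=1, C('a')=2, C('c')=3, C('h')=4, C('i')=6, C('l')=8, C('o')=10, C('p')=12, C('s')=14
L[0]='Q': occ=0, LF[0]=C('Q')+0=1+0=1
L[1]='l': occ=0, LF[1]=C('l')+0=8+0=8
L[2]='c': occ=0, LF[2]=C('c')+0=3+0=3
L[3]='i': occ=0, LF[3]=C('i')+0=6+0=6
L[4]='p': occ=0, LF[4]=C('p')+0=12+0=12
L[5]='p': occ=1, LF[5]=C('p')+1=12+1=13
L[6]='h': occ=0, LF[6]=C('h')+0=4+0=4
L[7]='h': occ=1, LF[7]=C('h')+1=4+1=5
L[8]='a': occ=0, LF[8]=C('a')+0=2+0=2
L[9]='i': occ=1, LF[9]=C('i')+1=6+1=7
L[10]='s': occ=0, LF[10]=C('s')+0=14+0=14
L[11]='l': occ=1, LF[11]=C('l')+1=8+1=9
L[12]='o': occ=0, LF[12]=C('o')+0=10+0=10
L[13]='$': occ=0, LF[13]=C('$')+0=0+0=0
L[14]='o': occ=1, LF[14]=C('o')+1=10+1=11

Answer: 1 8 3 6 12 13 4 5 2 7 14 9 10 0 11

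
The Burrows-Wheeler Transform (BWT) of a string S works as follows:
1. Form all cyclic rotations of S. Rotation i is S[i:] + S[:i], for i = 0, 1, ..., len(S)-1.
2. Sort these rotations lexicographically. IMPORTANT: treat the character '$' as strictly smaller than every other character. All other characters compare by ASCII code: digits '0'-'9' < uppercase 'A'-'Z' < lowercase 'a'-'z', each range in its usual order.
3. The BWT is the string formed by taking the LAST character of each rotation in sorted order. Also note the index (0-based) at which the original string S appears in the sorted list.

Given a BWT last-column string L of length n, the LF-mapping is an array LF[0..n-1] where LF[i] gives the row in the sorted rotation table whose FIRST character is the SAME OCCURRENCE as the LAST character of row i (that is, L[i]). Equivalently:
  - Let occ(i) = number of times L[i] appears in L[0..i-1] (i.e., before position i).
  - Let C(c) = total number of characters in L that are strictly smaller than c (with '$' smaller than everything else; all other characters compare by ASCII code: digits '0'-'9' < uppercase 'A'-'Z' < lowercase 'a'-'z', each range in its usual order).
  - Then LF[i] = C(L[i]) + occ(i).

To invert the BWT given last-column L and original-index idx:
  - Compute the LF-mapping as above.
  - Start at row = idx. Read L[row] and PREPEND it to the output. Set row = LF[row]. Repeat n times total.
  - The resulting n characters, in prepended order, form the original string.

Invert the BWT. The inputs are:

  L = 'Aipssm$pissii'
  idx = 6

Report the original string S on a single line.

Answer: mississippiA$

Derivation:
LF mapping: 1 2 7 9 10 6 0 8 3 11 12 4 5
Walk LF starting at row 6, prepending L[row]:
  step 1: row=6, L[6]='$', prepend. Next row=LF[6]=0
  step 2: row=0, L[0]='A', prepend. Next row=LF[0]=1
  step 3: row=1, L[1]='i', prepend. Next row=LF[1]=2
  step 4: row=2, L[2]='p', prepend. Next row=LF[2]=7
  step 5: row=7, L[7]='p', prepend. Next row=LF[7]=8
  step 6: row=8, L[8]='i', prepend. Next row=LF[8]=3
  step 7: row=3, L[3]='s', prepend. Next row=LF[3]=9
  step 8: row=9, L[9]='s', prepend. Next row=LF[9]=11
  step 9: row=11, L[11]='i', prepend. Next row=LF[11]=4
  step 10: row=4, L[4]='s', prepend. Next row=LF[4]=10
  step 11: row=10, L[10]='s', prepend. Next row=LF[10]=12
  step 12: row=12, L[12]='i', prepend. Next row=LF[12]=5
  step 13: row=5, L[5]='m', prepend. Next row=LF[5]=6
Reversed output: mississippiA$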